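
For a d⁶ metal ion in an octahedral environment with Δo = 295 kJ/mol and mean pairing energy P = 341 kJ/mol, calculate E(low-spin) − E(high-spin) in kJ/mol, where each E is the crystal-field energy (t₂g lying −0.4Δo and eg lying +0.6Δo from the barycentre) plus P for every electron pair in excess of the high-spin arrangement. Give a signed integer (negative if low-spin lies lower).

High-spin d⁶ fills as t₂g⁴ eg² with CFSE 4(−0.4) + 2(+0.6) = -0.4Δo = -118 kJ/mol.
For low-spin the configuration is t₂g⁶ eg⁰: orbital energy -2.4 × 295 = -708 kJ/mol, and 2 additional pairs relative to high-spin add 682 kJ/mol, giving -26 kJ/mol.
Thus E(LS) − E(HS) = 92 kJ/mol.

92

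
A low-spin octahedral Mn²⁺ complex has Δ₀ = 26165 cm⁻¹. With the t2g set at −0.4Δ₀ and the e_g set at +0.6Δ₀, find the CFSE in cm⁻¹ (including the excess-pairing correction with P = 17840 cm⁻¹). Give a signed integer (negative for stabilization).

-16650

Mn is in group 7, so Mn²⁺ is d⁵ (7 − 2 = 5).
Electron filling gives t2g^5 e_g^0.
The orbital stabilization is -2.0Δ₀ = -2.0 × 26165 = -52330 cm⁻¹.
Pairing penalty: 2 pairs vs 0 in the high-spin reference → 2 extra × P = 35680 cm⁻¹.
Net CFSE = -52330 + 35680 = -16650 cm⁻¹.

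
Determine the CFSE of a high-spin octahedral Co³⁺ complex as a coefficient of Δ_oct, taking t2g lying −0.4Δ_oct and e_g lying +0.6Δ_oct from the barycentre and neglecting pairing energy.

Co is in group 9, so Co³⁺ is d⁶ (9 − 3 = 6).
Configuration: t2g^4 e_g^2.
CFSE = 4(-0.4Δ_oct) + 2(0.6Δ_oct) = -1.6Δ_oct + 1.2Δ_oct = -0.4Δ_oct.

-0.4 Δ_oct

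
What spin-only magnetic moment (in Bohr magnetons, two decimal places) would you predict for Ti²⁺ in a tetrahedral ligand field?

2.83 Bohr magnetons

Ti is in group 4, so Ti²⁺ is d² (4 − 2 = 2).
Tetrahedral splitting is small, so the complex is high-spin.
Configuration: e² t₂⁰ → 2 unpaired electrons.
μ(spin-only) = √[2(2+2)] = √8 ≈ 2.83 Bohr magnetons.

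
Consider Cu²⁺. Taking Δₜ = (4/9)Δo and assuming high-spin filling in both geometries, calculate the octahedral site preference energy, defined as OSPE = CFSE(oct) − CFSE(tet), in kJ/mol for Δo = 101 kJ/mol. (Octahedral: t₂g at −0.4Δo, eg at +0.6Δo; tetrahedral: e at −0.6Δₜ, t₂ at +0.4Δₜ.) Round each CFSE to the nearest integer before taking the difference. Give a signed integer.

Cu is in group 11, so Cu²⁺ is d⁹ (11 − 2 = 9).
In an octahedral site d⁹ (HS) is t₂g⁶ eg³, giving CFSE(oct) = -0.6Δo = -61 kJ/mol.
In a tetrahedral site the filling is e⁴ t₂⁵: CFSE(tet) = -0.4Δₜ = -0.4 × (4/9)(101) = -18 kJ/mol.
OSPE = CFSE(oct) − CFSE(tet) = -61 − (-18) = -43 kJ/mol.

-43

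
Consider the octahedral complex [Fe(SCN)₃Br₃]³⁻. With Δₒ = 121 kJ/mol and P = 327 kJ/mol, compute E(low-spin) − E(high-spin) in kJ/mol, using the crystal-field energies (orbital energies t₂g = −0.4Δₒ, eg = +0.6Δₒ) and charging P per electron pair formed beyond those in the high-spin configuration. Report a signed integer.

412

Ligand charges: 3×(-1) from SCN⁻ and 3×(-1) from Br⁻ sum to -6; with overall charge -3, Fe is +3.
Fe³⁺: group 8, so d-count = 8 − 3 = 5.
High-spin: t₂g³ eg², CFSE = 0.0Δₒ = 0 kJ/mol.
Low-spin t₂g⁵ eg⁰ gives -2.0Δₒ = -242 kJ/mol, but forming 2 extra pairs costs 2P = 654 kJ/mol, so E(LS) = -242 + 654 = 412 kJ/mol.
E(LS) − E(HS) = 412 − (0) = 412 kJ/mol.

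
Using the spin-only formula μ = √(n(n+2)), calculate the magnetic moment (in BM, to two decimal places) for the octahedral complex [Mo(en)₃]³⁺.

en is neutral, so the +3 overall charge sits on Mo: oxidation state +3.
Mo³⁺: group 6, so d-count = 6 − 3 = 3.
For octahedral d³ the high- and low-spin configurations coincide.
Configuration: t2g^3 e_g^0 → 3 unpaired electrons.
μ(spin-only) = √[3(3+2)] = √15 ≈ 3.87 BM.

3.87 BM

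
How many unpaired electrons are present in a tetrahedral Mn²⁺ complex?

Mn²⁺: group 7, so d-count = 7 − 2 = 5.
Tetrahedral splitting is small, so the complex is high-spin.
Configuration: e^2 t2^3, giving 5 unpaired electrons.

5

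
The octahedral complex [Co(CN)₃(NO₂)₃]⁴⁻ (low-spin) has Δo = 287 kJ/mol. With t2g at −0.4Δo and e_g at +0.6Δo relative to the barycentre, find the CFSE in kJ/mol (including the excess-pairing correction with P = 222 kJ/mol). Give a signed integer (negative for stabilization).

-295

Ligand charges: 3×(-1) from CN⁻ and 3×(-1) from NO₂⁻ sum to -6; with overall charge -4, Co is +2.
Co is in group 9, so Co²⁺ is d⁷ (9 − 2 = 7).
Configuration: t2g^6 e_g^1.
CFSE(orbital) = 6×(-0.4Δo) + 1×(0.6Δo) = -1.8Δo; with Δo = 287 kJ/mol that is -517 kJ/mol.
Relative to high-spin t2g^5 e_g^2 (2 paired), the low-spin configuration has 1 additional pair, contributing +1 × 222 = +222 kJ/mol.
Combining: -517 + 222 = -295 kJ/mol.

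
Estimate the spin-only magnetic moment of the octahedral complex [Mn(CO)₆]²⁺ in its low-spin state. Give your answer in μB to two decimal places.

1.73 μB

CO is neutral, so the +2 overall charge sits on Mn: oxidation state +2.
Mn²⁺: group 7, so d-count = 7 − 2 = 5.
Configuration: t₂g⁵ eg⁰ → 1 unpaired electron.
μ(spin-only) = √[1(1+2)] = √3 ≈ 1.73 μB.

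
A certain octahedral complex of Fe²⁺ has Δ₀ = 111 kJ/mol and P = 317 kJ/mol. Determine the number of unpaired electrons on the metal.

4

Fe sits in group 8; removing 2 electrons leaves Fe²⁺ with 8 − 2 = 6 d electrons.
Since Δ₀ = 111 kJ/mol < P = 317 kJ/mol, the complex adopts the high-spin configuration.
That gives t2g^4 e_g^2.
Unpaired electrons: 4.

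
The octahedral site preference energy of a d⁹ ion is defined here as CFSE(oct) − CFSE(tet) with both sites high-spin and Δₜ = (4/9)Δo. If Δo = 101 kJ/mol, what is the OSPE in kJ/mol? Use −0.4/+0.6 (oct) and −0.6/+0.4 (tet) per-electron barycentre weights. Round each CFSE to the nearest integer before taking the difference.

Octahedral high-spin t₂g⁶ eg³: CFSE = -0.6 × 101 = -61 kJ/mol.
Tetrahedral e⁴ t₂⁵ gives -0.4Δₜ = -0.4 × (4/9) × 101 = -18 kJ/mol.
Subtracting, OSPE = -61 − (-18) = -43 kJ/mol.

-43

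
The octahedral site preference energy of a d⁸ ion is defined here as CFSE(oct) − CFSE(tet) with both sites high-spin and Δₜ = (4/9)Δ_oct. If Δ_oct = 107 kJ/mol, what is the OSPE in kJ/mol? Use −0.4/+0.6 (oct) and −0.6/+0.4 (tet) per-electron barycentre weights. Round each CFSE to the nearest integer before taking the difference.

-90

In an octahedral site d⁸ (HS) is t2g^6 e_g^2, giving CFSE(oct) = -1.2Δ_oct = -128 kJ/mol.
Tetrahedral: e^4 t2^4, CFSE = 4(−0.6) + 4(+0.4) = -0.8Δₜ = -0.8 × (4/9) × 107 = -38 kJ/mol.
OSPE = -128 − (-38) = -90 kJ/mol.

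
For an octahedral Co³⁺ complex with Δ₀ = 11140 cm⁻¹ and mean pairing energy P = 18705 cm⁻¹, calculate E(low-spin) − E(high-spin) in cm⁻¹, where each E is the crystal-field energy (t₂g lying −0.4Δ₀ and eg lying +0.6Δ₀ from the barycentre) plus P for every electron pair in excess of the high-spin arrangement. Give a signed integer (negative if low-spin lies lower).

Group 9 minus oxidation state +3 gives a d⁶ configuration for Co³⁺.
In the high-spin limit (t₂g⁴ eg²) the orbital term is -0.4Δ₀ = -4456 cm⁻¹, with no excess pairing.
For low-spin the configuration is t₂g⁶ eg⁰: orbital energy -2.4 × 11140 = -26736 cm⁻¹, and 2 additional pairs relative to high-spin add 37410 cm⁻¹, giving 10674 cm⁻¹.
E(LS) − E(HS) = 10674 − (-4456) = 15130 cm⁻¹.

15130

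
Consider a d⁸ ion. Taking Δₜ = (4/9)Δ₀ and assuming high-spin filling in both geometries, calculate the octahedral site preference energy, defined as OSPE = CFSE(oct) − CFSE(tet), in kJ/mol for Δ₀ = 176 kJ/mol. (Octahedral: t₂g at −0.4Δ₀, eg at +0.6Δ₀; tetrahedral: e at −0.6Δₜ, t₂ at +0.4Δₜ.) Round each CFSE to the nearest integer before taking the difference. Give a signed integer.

-148

Octahedral high-spin t2g^6 e_g^2: CFSE = -1.2 × 176 = -211 kJ/mol.
Tetrahedral: e^4 t2^4, CFSE = 4(−0.6) + 4(+0.4) = -0.8Δₜ = -0.8 × (4/9) × 176 = -63 kJ/mol.
OSPE = CFSE(oct) − CFSE(tet) = -211 − (-63) = -148 kJ/mol.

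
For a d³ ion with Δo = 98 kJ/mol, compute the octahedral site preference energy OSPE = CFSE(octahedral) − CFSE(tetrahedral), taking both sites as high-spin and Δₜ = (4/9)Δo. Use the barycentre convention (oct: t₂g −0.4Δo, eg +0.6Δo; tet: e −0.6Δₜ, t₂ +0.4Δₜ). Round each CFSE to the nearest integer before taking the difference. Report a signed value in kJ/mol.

Octahedral (high-spin): t₂g³ eg⁰, CFSE = 3(−0.4) + 0(+0.6) = -1.2Δo = -1.2 × 98 = -118 kJ/mol.
Tetrahedral e² t₂¹ gives -0.8Δₜ = -0.8 × (4/9) × 98 = -35 kJ/mol.
OSPE = CFSE(oct) − CFSE(tet) = -118 − (-35) = -83 kJ/mol.

-83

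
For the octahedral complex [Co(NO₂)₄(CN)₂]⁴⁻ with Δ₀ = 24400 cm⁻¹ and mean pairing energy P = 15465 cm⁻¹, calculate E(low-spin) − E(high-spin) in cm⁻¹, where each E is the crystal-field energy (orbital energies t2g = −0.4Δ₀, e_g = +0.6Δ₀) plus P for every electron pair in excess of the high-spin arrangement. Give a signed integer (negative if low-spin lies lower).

Ligand charges: 4×(-1) from NO₂⁻ and 2×(-1) from CN⁻ sum to -6; with overall charge -4, Co is +2.
Group 9 minus oxidation state +2 gives a d⁷ configuration for Co²⁺.
In the high-spin limit (t2g^5 e_g^2) the orbital term is -0.8Δ₀ = -19520 cm⁻¹, with no excess pairing.
Low-spin t2g^6 e_g^1 gives -1.8Δ₀ = -43920 cm⁻¹, but forming 1 extra pair costs 1P = 15465 cm⁻¹, so E(LS) = -43920 + 15465 = -28455 cm⁻¹.
Thus E(LS) − E(HS) = -8935 cm⁻¹.

-8935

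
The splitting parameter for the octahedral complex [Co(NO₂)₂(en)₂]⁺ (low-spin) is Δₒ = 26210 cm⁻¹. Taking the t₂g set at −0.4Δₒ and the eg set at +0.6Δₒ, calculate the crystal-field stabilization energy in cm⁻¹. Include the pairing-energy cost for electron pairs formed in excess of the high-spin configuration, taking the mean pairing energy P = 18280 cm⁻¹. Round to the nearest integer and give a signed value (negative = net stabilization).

Ligand charges: 2×(-1) from NO₂⁻ and 2×(+0) from en sum to -2; with overall charge +1, Co is +3.
Co is in group 9, so Co³⁺ is d⁶ (9 − 3 = 6).
The d⁶ electrons fill as t₂g⁶ eg⁰.
The orbital stabilization is -2.4Δₒ = -2.4 × 26210 = -62904 cm⁻¹.
High-spin d⁶ would be t₂g⁴ eg² with 1 pair; low-spin has 3, so 2 excess pairs cost +2P = +36560 cm⁻¹.
Overall CFSE = -62904 + 36560 = -26344 cm⁻¹.

-26344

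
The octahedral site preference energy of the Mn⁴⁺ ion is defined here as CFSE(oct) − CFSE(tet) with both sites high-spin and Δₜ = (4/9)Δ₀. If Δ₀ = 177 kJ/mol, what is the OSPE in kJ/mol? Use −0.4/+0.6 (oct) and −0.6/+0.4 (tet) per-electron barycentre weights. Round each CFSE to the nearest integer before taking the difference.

Mn is in group 7, so Mn⁴⁺ is d³ (7 − 4 = 3).
Octahedral high-spin t2g^3 e_g^0: CFSE = -1.2 × 177 = -212 kJ/mol.
Tetrahedral e^2 t2^1 gives -0.8Δₜ = -0.8 × (4/9) × 177 = -63 kJ/mol.
OSPE = CFSE(oct) − CFSE(tet) = -212 − (-63) = -149 kJ/mol.

-149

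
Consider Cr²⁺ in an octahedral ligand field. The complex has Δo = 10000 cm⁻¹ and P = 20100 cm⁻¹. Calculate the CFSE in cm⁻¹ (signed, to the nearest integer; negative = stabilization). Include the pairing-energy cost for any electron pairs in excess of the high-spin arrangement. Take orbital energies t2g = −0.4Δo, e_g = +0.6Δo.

Group 6 minus oxidation state +2 gives a d⁴ configuration for Cr²⁺.
Δo < P, so pairing is avoided: the ground state is high-spin.
Configuration: t2g^3 e_g^1.
Orbital CFSE = -0.6Δo = -0.6 × 10000 = -6000 cm⁻¹.
High-spin has no excess pairs, so no pairing correction applies.

-6000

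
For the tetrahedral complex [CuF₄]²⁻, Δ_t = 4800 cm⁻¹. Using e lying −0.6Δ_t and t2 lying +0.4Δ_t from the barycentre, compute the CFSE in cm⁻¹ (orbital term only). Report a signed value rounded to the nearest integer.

-1920

Each F⁻ contributes -1; 4 × (-1) = -4. With overall charge -2, Cu is in the +2 oxidation state.
Cu is in group 11, so Cu²⁺ is d⁹ (11 − 2 = 9).
Tetrahedral fields are weak (Δₜ ≈ 4/9 Δₒ), so electrons fill high-spin.
Electron filling gives e^4 t2^5.
CFSE(orbital) = 4×(-0.6Δ_t) + 5×(0.4Δ_t) = -0.4Δ_t; with Δ_t = 4800 cm⁻¹ that is -1920 cm⁻¹.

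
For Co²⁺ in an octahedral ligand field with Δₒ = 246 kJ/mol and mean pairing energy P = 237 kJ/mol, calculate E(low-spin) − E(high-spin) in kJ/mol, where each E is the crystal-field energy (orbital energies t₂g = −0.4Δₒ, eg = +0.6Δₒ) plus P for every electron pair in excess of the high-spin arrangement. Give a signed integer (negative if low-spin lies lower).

Co²⁺: group 9, so d-count = 9 − 2 = 7.
High-spin d⁷ fills as t₂g⁵ eg² with CFSE 5(−0.4) + 2(+0.6) = -0.8Δₒ = -197 kJ/mol.
For low-spin the configuration is t₂g⁶ eg¹: orbital energy -1.8 × 246 = -443 kJ/mol, and 1 additional pair relative to high-spin adds 237 kJ/mol, giving -206 kJ/mol.
The difference is -206 − (-197) = -9 kJ/mol, so low-spin lies lower.

-9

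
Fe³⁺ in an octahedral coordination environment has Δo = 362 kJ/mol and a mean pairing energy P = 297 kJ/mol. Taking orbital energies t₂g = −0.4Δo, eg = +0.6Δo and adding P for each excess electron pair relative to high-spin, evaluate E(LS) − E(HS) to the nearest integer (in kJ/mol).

-130

Fe sits in group 8; removing 3 electrons leaves Fe³⁺ with 8 − 3 = 5 d electrons.
In the high-spin limit (t₂g³ eg²) the orbital term is 0.0Δo = 0 kJ/mol, with no excess pairing.
Low-spin: t₂g⁵ eg⁰, orbital CFSE = -2.0Δo = -724 kJ/mol; plus 2 excess pairs × P = +594 kJ/mol; total -130 kJ/mol.
E(LS) − E(HS) = -130 − (0) = -130 kJ/mol.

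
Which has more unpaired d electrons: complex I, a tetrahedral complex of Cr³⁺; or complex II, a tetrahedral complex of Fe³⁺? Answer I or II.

II

I: Cr³⁺: group 6, so d-count = 6 − 3 = 3; Tetrahedral splitting is small, so the complex is high-spin; e^2 t2^1 → 3 unpaired.
II: Fe³⁺: group 8, so d-count = 8 − 3 = 5; Tetrahedral fields are weak (Δₜ ≈ 4/9 Δₒ), so electrons fill high-spin; e^2 t2^3 → 5 unpaired.
So II has more unpaired electrons.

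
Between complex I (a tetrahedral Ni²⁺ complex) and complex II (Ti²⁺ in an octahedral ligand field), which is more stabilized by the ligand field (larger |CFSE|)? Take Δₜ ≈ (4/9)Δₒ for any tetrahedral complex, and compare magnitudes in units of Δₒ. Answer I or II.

II

I: Ni is in group 10, so Ni²⁺ is d⁸ (10 − 2 = 8); Tetrahedral fields are weak (Δₜ ≈ 4/9 Δₒ), so electrons fill high-spin; e^4 t2^4, CFSE = -0.8Δₜ ≈ -0.36Δₒ.
II: Ti sits in group 4; removing 2 electrons leaves Ti²⁺ with 4 − 2 = 2 d electrons; t₂g² eg⁰, CFSE = -0.8Δₒ.
So II has the larger |CFSE|.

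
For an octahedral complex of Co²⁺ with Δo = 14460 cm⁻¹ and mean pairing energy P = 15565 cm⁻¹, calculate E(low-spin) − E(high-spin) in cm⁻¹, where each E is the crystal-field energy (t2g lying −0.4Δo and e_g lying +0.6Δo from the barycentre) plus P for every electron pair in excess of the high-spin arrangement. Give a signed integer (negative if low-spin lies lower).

Co is in group 9, so Co²⁺ is d⁷ (9 − 2 = 7).
High-spin d⁷ fills as t2g^5 e_g^2 with CFSE 5(−0.4) + 2(+0.6) = -0.8Δo = -11568 cm⁻¹.
Low-spin t2g^6 e_g^1 gives -1.8Δo = -26028 cm⁻¹, but forming 1 extra pair costs 1P = 15565 cm⁻¹, so E(LS) = -26028 + 15565 = -10463 cm⁻¹.
Thus E(LS) − E(HS) = 1105 cm⁻¹.

1105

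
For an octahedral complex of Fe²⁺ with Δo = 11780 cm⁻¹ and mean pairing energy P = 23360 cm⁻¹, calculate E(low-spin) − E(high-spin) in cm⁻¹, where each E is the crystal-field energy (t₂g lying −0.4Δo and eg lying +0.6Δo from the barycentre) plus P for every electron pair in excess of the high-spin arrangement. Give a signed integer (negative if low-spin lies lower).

Group 8 minus oxidation state +2 gives a d⁶ configuration for Fe²⁺.
In the high-spin limit (t₂g⁴ eg²) the orbital term is -0.4Δo = -4712 cm⁻¹, with no excess pairing.
Low-spin t₂g⁶ eg⁰ gives -2.4Δo = -28272 cm⁻¹, but forming 2 extra pairs costs 2P = 46720 cm⁻¹, so E(LS) = -28272 + 46720 = 18448 cm⁻¹.
Thus E(LS) − E(HS) = 23160 cm⁻¹.

23160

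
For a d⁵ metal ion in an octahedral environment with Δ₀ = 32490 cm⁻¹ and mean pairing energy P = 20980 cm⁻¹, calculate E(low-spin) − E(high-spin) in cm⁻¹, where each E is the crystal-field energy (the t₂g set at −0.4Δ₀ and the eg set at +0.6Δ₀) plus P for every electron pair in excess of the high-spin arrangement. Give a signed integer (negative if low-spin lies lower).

-23020

High-spin d⁵ fills as t₂g³ eg² with CFSE 3(−0.4) + 2(+0.6) = 0.0Δ₀ = 0 cm⁻¹.
For low-spin the configuration is t₂g⁵ eg⁰: orbital energy -2.0 × 32490 = -64980 cm⁻¹, and 2 additional pairs relative to high-spin add 41960 cm⁻¹, giving -23020 cm⁻¹.
E(LS) − E(HS) = -23020 − (0) = -23020 cm⁻¹.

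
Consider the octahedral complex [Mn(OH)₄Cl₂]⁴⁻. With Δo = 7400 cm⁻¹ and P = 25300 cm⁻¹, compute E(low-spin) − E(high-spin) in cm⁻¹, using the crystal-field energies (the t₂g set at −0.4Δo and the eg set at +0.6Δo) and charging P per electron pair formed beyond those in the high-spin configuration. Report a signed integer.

Ligand charges: 4×(-1) from OH⁻ and 2×(-1) from Cl⁻ sum to -6; with overall charge -4, Mn is +2.
Mn is in group 7, so Mn²⁺ is d⁵ (7 − 2 = 5).
High-spin: t₂g³ eg², CFSE = 0.0Δo = 0 cm⁻¹.
Low-spin: t₂g⁵ eg⁰, orbital CFSE = -2.0Δo = -14800 cm⁻¹; plus 2 excess pairs × P = +50600 cm⁻¹; total 35800 cm⁻¹.
E(LS) − E(HS) = 35800 − (0) = 35800 cm⁻¹.

35800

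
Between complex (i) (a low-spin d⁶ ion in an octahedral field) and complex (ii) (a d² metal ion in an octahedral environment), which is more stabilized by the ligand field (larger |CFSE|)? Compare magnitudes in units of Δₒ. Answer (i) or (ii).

(i)

(i): t2g^6 e_g^0, CFSE = -2.4Δₒ.
(ii): For octahedral d² the high- and low-spin configurations coincide; t₂g² eg⁰, CFSE = -0.8Δₒ.
So (i) has the larger |CFSE|.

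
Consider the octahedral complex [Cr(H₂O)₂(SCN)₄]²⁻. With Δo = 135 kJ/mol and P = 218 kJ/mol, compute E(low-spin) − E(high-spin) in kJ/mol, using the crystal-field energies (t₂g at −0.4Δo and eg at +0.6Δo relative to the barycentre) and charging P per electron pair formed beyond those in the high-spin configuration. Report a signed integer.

83

Ligand charges: 2×(+0) from H₂O and 4×(-1) from SCN⁻ sum to -4; with overall charge -2, Cr is +2.
Cr²⁺: group 6, so d-count = 6 − 2 = 4.
High-spin: t₂g³ eg¹, CFSE = -0.6Δo = -81 kJ/mol.
Low-spin: t₂g⁴ eg⁰, orbital CFSE = -1.6Δo = -216 kJ/mol; plus 1 excess pair × P = +218 kJ/mol; total 2 kJ/mol.
The difference is 2 − (-81) = 83 kJ/mol, so high-spin lies lower.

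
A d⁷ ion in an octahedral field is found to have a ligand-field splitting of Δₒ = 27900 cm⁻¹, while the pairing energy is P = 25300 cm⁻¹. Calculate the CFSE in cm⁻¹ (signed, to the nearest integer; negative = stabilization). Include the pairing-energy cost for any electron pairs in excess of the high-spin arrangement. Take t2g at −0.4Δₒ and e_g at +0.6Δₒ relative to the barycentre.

-24920

Here Δₒ > P (27900 > 25300), so the low-spin state is favoured.
Filling d⁷ accordingly: t2g^6 e_g^1.
Orbital CFSE = -1.8Δₒ = -1.8 × 27900 = -50220 cm⁻¹.
Excess pairs vs high-spin: 3 − 2 = 1; pairing cost = +25300 cm⁻¹.
Net CFSE = -50220 + 25300 = -24920 cm⁻¹.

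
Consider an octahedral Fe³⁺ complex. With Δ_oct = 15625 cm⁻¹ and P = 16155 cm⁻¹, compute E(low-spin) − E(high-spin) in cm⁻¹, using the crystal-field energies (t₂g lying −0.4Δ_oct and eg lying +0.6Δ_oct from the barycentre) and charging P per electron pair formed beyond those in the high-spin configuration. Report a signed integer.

Fe sits in group 8; removing 3 electrons leaves Fe³⁺ with 8 − 3 = 5 d electrons.
High-spin d⁵ fills as t₂g³ eg² with CFSE 3(−0.4) + 2(+0.6) = 0.0Δ_oct = 0 cm⁻¹.
For low-spin the configuration is t₂g⁵ eg⁰: orbital energy -2.0 × 15625 = -31250 cm⁻¹, and 2 additional pairs relative to high-spin add 32310 cm⁻¹, giving 1060 cm⁻¹.
E(LS) − E(HS) = 1060 − (0) = 1060 cm⁻¹.

1060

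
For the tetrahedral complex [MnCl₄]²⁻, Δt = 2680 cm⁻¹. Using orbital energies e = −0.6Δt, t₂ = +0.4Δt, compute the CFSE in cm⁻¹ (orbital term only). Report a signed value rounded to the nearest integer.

0

Each Cl⁻ contributes -1; 4 × (-1) = -4. With overall charge -2, Mn is in the +2 oxidation state.
Mn sits in group 7; removing 2 electrons leaves Mn²⁺ with 7 − 2 = 5 d electrons.
Tetrahedral fields are weak (Δₜ ≈ 4/9 Δₒ), so electrons fill high-spin.
Configuration: e² t₂³.
The orbital stabilization is 0.0Δt = 0.0 × 2680 = 0 cm⁻¹.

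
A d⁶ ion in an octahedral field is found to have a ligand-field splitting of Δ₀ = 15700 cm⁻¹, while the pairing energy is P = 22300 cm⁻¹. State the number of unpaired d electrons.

Δ₀ < P, so pairing is avoided: the ground state is high-spin.
Filling d⁶ accordingly: t2g^4 e_g^2.
Unpaired electrons: 4.

4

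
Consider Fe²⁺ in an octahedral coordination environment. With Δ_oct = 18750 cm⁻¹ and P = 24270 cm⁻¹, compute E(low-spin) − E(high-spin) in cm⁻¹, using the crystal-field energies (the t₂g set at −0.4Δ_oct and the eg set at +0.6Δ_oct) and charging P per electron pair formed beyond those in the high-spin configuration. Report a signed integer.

11040

Fe²⁺: group 8, so d-count = 8 − 2 = 6.
High-spin: t₂g⁴ eg², CFSE = -0.4Δ_oct = -7500 cm⁻¹.
Low-spin: t₂g⁶ eg⁰, orbital CFSE = -2.4Δ_oct = -45000 cm⁻¹; plus 2 excess pairs × P = +48540 cm⁻¹; total 3540 cm⁻¹.
The difference is 3540 − (-7500) = 11040 cm⁻¹, so high-spin lies lower.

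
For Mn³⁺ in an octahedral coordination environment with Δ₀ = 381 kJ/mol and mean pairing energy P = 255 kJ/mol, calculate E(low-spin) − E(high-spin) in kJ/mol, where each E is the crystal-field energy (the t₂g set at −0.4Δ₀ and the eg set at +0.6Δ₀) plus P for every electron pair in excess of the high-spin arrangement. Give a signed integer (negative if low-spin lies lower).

-126

Mn sits in group 7; removing 3 electrons leaves Mn³⁺ with 7 − 3 = 4 d electrons.
High-spin: t₂g³ eg¹, CFSE = -0.6Δ₀ = -229 kJ/mol.
Low-spin: t₂g⁴ eg⁰, orbital CFSE = -1.6Δ₀ = -610 kJ/mol; plus 1 excess pair × P = +255 kJ/mol; total -355 kJ/mol.
Thus E(LS) − E(HS) = -126 kJ/mol.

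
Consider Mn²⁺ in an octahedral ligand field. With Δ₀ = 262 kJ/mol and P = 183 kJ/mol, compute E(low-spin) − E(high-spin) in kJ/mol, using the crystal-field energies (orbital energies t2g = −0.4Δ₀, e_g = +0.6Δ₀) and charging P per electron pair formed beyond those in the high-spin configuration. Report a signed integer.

-158

Mn²⁺: group 7, so d-count = 7 − 2 = 5.
In the high-spin limit (t2g^3 e_g^2) the orbital term is 0.0Δ₀ = 0 kJ/mol, with no excess pairing.
Low-spin: t2g^5 e_g^0, orbital CFSE = -2.0Δ₀ = -524 kJ/mol; plus 2 excess pairs × P = +366 kJ/mol; total -158 kJ/mol.
The difference is -158 − (0) = -158 kJ/mol, so low-spin lies lower.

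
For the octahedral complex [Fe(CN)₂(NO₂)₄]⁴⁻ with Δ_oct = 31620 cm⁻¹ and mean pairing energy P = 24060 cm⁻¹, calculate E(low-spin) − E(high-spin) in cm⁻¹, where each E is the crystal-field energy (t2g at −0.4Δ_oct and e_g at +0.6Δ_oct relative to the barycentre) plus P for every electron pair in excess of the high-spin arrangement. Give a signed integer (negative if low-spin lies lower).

-15120

Ligand charges: 2×(-1) from CN⁻ and 4×(-1) from NO₂⁻ sum to -6; with overall charge -4, Fe is +2.
Fe²⁺: group 8, so d-count = 8 − 2 = 6.
In the high-spin limit (t2g^4 e_g^2) the orbital term is -0.4Δ_oct = -12648 cm⁻¹, with no excess pairing.
Low-spin: t2g^6 e_g^0, orbital CFSE = -2.4Δ_oct = -75888 cm⁻¹; plus 2 excess pairs × P = +48120 cm⁻¹; total -27768 cm⁻¹.
The difference is -27768 − (-12648) = -15120 cm⁻¹, so low-spin lies lower.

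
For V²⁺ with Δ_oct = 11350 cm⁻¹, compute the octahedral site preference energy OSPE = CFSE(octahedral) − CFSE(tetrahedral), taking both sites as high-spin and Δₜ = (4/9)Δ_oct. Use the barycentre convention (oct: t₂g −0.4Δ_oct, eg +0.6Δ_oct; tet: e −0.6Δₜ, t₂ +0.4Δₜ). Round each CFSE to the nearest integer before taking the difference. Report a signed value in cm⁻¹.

-9584

V sits in group 5; removing 2 electrons leaves V²⁺ with 5 − 2 = 3 d electrons.
In an octahedral site d³ (HS) is t₂g³ eg⁰, giving CFSE(oct) = -1.2Δ_oct = -13620 cm⁻¹.
Tetrahedral: e² t₂¹, CFSE = 2(−0.6) + 1(+0.4) = -0.8Δₜ = -0.8 × (4/9) × 11350 = -4036 cm⁻¹.
Subtracting, OSPE = -13620 − (-4036) = -9584 cm⁻¹.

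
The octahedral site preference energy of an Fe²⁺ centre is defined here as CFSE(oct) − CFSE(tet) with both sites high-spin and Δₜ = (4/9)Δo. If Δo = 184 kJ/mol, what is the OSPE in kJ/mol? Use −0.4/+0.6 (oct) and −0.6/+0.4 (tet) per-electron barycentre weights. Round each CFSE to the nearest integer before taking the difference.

-25

Fe is in group 8, so Fe²⁺ is d⁶ (8 − 2 = 6).
Octahedral high-spin t₂g⁴ eg²: CFSE = -0.4 × 184 = -74 kJ/mol.
Tetrahedral e³ t₂³ gives -0.6Δₜ = -0.6 × (4/9) × 184 = -49 kJ/mol.
Subtracting, OSPE = -74 − (-49) = -25 kJ/mol.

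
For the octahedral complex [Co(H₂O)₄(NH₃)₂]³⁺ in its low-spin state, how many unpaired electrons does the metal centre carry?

Ligand charges: 4×(+0) from H₂O and 2×(+0) from NH₃ sum to +0; with overall charge +3, Co is +3.
Group 9 minus oxidation state +3 gives a d⁶ configuration for Co³⁺.
Configuration: t₂g⁶ eg⁰, giving 0 unpaired electrons.

0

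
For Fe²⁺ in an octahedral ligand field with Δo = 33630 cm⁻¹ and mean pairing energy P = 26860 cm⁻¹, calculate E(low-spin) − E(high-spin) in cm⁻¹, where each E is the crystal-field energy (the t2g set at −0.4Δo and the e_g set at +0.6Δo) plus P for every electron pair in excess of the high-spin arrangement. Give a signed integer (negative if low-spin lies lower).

Fe²⁺: group 8, so d-count = 8 − 2 = 6.
High-spin d⁶ fills as t2g^4 e_g^2 with CFSE 4(−0.4) + 2(+0.6) = -0.4Δo = -13452 cm⁻¹.
Low-spin t2g^6 e_g^0 gives -2.4Δo = -80712 cm⁻¹, but forming 2 extra pairs costs 2P = 53720 cm⁻¹, so E(LS) = -80712 + 53720 = -26992 cm⁻¹.
Thus E(LS) − E(HS) = -13540 cm⁻¹.

-13540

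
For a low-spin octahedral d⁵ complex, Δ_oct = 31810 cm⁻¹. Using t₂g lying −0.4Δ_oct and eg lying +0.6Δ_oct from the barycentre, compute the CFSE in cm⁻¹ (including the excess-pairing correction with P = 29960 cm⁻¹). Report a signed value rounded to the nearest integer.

-3700

Electron filling gives t₂g⁵ eg⁰.
The orbital stabilization is -2.0Δ_oct = -2.0 × 31810 = -63620 cm⁻¹.
High-spin d⁵ would be t₂g³ eg² with 0 pairs; low-spin has 2, so 2 excess pairs cost +2P = +59920 cm⁻¹.
Combining: -63620 + 59920 = -3700 cm⁻¹.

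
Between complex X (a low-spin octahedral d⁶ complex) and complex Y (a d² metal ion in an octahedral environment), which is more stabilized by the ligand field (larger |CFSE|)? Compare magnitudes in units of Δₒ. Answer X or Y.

X: t₂g⁶ eg⁰, CFSE = -2.4Δₒ.
Y: For octahedral d² the high- and low-spin configurations coincide; t₂g² eg⁰, CFSE = -0.8Δₒ.
So X has the larger |CFSE|.

X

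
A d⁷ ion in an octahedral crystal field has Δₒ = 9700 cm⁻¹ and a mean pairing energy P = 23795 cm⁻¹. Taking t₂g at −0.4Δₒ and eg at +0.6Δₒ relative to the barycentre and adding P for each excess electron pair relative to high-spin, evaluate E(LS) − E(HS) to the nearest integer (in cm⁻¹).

High-spin: t₂g⁵ eg², CFSE = -0.8Δₒ = -7760 cm⁻¹.
Low-spin: t₂g⁶ eg¹, orbital CFSE = -1.8Δₒ = -17460 cm⁻¹; plus 1 excess pair × P = +23795 cm⁻¹; total 6335 cm⁻¹.
Thus E(LS) − E(HS) = 14095 cm⁻¹.

14095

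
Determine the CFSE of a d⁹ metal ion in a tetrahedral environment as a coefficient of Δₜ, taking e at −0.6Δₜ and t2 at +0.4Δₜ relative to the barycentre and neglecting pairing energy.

-0.4 Δₜ

Tetrahedral fields are weak (Δₜ ≈ 4/9 Δₒ), so electrons fill high-spin.
Configuration: e^4 t2^5.
CFSE = 4(-0.6Δₜ) + 5(0.4Δₜ) = -2.4Δₜ + 2.0Δₜ = -0.4Δₜ.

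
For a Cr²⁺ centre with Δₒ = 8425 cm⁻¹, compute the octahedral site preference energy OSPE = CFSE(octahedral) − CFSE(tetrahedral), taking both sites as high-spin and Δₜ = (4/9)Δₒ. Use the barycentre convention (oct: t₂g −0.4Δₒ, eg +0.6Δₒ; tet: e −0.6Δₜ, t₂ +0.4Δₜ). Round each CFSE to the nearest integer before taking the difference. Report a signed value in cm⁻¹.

Cr²⁺: group 6, so d-count = 6 − 2 = 4.
Octahedral (high-spin): t₂g³ eg¹, CFSE = 3(−0.4) + 1(+0.6) = -0.6Δₒ = -0.6 × 8425 = -5055 cm⁻¹.
Tetrahedral e² t₂² gives -0.4Δₜ = -0.4 × (4/9) × 8425 = -1498 cm⁻¹.
OSPE = -5055 − (-1498) = -3557 cm⁻¹.

-3557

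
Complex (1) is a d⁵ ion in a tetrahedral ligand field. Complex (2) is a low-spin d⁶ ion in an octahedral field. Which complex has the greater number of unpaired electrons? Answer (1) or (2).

(1): Tetrahedral fields are weak (Δₜ ≈ 4/9 Δₒ), so electrons fill high-spin; e² t₂³ → 5 unpaired.
(2): t2g^6 e_g^0 → 0 unpaired.
So (1) has more unpaired electrons.

(1)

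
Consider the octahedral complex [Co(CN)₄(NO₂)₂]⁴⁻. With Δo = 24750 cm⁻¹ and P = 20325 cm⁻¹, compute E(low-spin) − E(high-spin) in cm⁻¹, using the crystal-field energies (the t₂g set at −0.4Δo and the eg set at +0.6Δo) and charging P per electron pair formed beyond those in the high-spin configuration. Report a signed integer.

Ligand charges: 4×(-1) from CN⁻ and 2×(-1) from NO₂⁻ sum to -6; with overall charge -4, Co is +2.
Co sits in group 9; removing 2 electrons leaves Co²⁺ with 9 − 2 = 7 d electrons.
High-spin: t₂g⁵ eg², CFSE = -0.8Δo = -19800 cm⁻¹.
Low-spin: t₂g⁶ eg¹, orbital CFSE = -1.8Δo = -44550 cm⁻¹; plus 1 excess pair × P = +20325 cm⁻¹; total -24225 cm⁻¹.
Thus E(LS) − E(HS) = -4425 cm⁻¹.

-4425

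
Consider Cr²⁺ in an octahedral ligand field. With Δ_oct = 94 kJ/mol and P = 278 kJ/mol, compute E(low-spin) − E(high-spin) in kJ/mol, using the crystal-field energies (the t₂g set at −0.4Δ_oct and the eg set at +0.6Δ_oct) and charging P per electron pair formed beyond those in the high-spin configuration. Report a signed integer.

Cr sits in group 6; removing 2 electrons leaves Cr²⁺ with 6 − 2 = 4 d electrons.
In the high-spin limit (t₂g³ eg¹) the orbital term is -0.6Δ_oct = -56 kJ/mol, with no excess pairing.
For low-spin the configuration is t₂g⁴ eg⁰: orbital energy -1.6 × 94 = -150 kJ/mol, and 1 additional pair relative to high-spin adds 278 kJ/mol, giving 128 kJ/mol.
E(LS) − E(HS) = 128 − (-56) = 184 kJ/mol.

184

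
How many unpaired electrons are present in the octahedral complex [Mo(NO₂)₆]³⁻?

3

Each NO₂⁻ contributes -1; 6 × (-1) = -6. With overall charge -3, Mo is in the +3 oxidation state.
Mo is in group 6, so Mo³⁺ is d³ (6 − 3 = 3).
For octahedral d³ the high- and low-spin configurations coincide.
Configuration: t₂g³ eg⁰, giving 3 unpaired electrons.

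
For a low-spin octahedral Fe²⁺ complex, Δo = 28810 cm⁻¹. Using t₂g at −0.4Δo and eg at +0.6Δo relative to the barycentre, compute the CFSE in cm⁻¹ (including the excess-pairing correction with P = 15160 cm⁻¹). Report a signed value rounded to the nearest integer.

Group 8 minus oxidation state +2 gives a d⁶ configuration for Fe²⁺.
Electron filling gives t₂g⁶ eg⁰.
CFSE(orbital) = 6×(-0.4Δo) + 0×(0.6Δo) = -2.4Δo; with Δo = 28810 cm⁻¹ that is -69144 cm⁻¹.
High-spin d⁶ would be t₂g⁴ eg² with 1 pair; low-spin has 3, so 2 excess pairs cost +2P = +30320 cm⁻¹.
Combining: -69144 + 30320 = -38824 cm⁻¹.

-38824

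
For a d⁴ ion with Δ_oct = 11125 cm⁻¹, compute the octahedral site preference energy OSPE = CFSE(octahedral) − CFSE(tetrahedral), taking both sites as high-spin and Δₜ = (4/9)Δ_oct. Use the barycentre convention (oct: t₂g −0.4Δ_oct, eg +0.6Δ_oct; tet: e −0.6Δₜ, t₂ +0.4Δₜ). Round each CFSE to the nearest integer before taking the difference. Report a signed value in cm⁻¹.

-4697

Octahedral (high-spin): t2g^3 e_g^1, CFSE = 3(−0.4) + 1(+0.6) = -0.6Δ_oct = -0.6 × 11125 = -6675 cm⁻¹.
Tetrahedral e^2 t2^2 gives -0.4Δₜ = -0.4 × (4/9) × 11125 = -1978 cm⁻¹.
OSPE = -6675 − (-1978) = -4697 cm⁻¹.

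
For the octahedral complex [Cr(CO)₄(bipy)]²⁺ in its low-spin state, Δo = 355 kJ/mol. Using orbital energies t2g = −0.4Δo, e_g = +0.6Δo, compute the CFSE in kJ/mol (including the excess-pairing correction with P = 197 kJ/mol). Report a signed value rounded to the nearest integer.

Ligand charges: 4×(+0) from CO and 1×(+0) from bipy sum to +0; with overall charge +2, Cr is +2.
Group 6 minus oxidation state +2 gives a d⁴ configuration for Cr²⁺.
The d⁴ electrons fill as t2g^4 e_g^0.
The orbital stabilization is -1.6Δo = -1.6 × 355 = -568 kJ/mol.
Pairing penalty: 1 pair vs 0 in the high-spin reference → 1 extra × P = 197 kJ/mol.
Combining: -568 + 197 = -371 kJ/mol.

-371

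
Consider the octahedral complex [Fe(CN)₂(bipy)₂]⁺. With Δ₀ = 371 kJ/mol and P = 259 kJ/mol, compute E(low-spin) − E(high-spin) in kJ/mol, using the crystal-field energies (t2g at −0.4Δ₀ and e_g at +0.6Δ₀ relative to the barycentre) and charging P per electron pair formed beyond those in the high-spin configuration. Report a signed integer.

-224

Ligand charges: 2×(-1) from CN⁻ and 2×(+0) from bipy sum to -2; with overall charge +1, Fe is +3.
Fe sits in group 8; removing 3 electrons leaves Fe³⁺ with 8 − 3 = 5 d electrons.
High-spin d⁵ fills as t2g^3 e_g^2 with CFSE 3(−0.4) + 2(+0.6) = 0.0Δ₀ = 0 kJ/mol.
For low-spin the configuration is t2g^5 e_g^0: orbital energy -2.0 × 371 = -742 kJ/mol, and 2 additional pairs relative to high-spin add 518 kJ/mol, giving -224 kJ/mol.
E(LS) − E(HS) = -224 − (0) = -224 kJ/mol.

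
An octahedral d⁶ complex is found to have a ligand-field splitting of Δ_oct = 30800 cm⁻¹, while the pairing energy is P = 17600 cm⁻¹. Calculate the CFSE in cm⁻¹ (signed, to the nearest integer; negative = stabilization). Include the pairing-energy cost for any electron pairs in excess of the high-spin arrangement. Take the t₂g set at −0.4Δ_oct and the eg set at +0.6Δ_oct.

Here Δ_oct > P (30800 > 17600), so the low-spin state is favoured.
That gives t₂g⁶ eg⁰.
Orbital CFSE = -2.4Δ_oct = -2.4 × 30800 = -73920 cm⁻¹.
Excess pairs vs high-spin: 3 − 1 = 2; pairing cost = +35200 cm⁻¹.
Net CFSE = -73920 + 35200 = -38720 cm⁻¹.

-38720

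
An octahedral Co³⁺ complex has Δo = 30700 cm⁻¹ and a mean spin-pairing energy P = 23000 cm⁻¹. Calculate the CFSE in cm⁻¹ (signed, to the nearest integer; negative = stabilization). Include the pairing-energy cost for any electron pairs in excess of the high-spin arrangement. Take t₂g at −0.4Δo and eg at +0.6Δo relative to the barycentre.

-27680

Co³⁺: group 9, so d-count = 9 − 3 = 6.
Since Δo = 30700 cm⁻¹ > P = 23000 cm⁻¹, the complex adopts the low-spin configuration.
Filling d⁶ accordingly: t₂g⁶ eg⁰.
Orbital CFSE = -2.4Δo = -2.4 × 30700 = -73680 cm⁻¹.
Excess pairs vs high-spin: 3 − 1 = 2; pairing cost = +46000 cm⁻¹.
Net CFSE = -73680 + 46000 = -27680 cm⁻¹.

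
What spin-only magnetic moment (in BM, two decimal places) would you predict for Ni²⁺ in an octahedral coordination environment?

Ni sits in group 10; removing 2 electrons leaves Ni²⁺ with 10 − 2 = 8 d electrons.
Configuration: t2g^6 e_g^2 → 2 unpaired electrons.
μ(spin-only) = √[2(2+2)] = √8 ≈ 2.83 BM.

2.83 BM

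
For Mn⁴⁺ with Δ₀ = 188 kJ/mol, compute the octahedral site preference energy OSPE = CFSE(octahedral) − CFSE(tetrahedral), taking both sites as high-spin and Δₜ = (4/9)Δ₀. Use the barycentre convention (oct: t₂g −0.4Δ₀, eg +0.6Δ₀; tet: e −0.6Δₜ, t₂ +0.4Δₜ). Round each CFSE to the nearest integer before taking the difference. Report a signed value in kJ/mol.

Mn⁴⁺: group 7, so d-count = 7 − 4 = 3.
Octahedral (high-spin): t₂g³ eg⁰, CFSE = 3(−0.4) + 0(+0.6) = -1.2Δ₀ = -1.2 × 188 = -226 kJ/mol.
In a tetrahedral site the filling is e² t₂¹: CFSE(tet) = -0.8Δₜ = -0.8 × (4/9)(188) = -67 kJ/mol.
OSPE = CFSE(oct) − CFSE(tet) = -226 − (-67) = -159 kJ/mol.

-159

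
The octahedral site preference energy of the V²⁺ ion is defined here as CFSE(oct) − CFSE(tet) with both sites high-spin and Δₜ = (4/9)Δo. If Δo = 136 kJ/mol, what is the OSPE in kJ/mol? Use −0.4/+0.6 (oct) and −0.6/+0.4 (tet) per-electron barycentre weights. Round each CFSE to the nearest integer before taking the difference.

Group 5 minus oxidation state +2 gives a d³ configuration for V²⁺.
In an octahedral site d³ (HS) is t₂g³ eg⁰, giving CFSE(oct) = -1.2Δo = -163 kJ/mol.
In a tetrahedral site the filling is e² t₂¹: CFSE(tet) = -0.8Δₜ = -0.8 × (4/9)(136) = -48 kJ/mol.
OSPE = CFSE(oct) − CFSE(tet) = -163 − (-48) = -115 kJ/mol.

-115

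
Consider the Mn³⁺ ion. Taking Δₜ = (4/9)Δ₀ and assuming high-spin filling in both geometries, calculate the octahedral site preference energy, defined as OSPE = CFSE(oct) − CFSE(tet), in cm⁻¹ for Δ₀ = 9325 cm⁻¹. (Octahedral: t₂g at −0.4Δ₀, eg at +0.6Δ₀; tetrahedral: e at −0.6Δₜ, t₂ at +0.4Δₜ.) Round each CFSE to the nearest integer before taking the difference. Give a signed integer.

-3937

Mn is in group 7, so Mn³⁺ is d⁴ (7 − 3 = 4).
Octahedral (high-spin): t₂g³ eg¹, CFSE = 3(−0.4) + 1(+0.6) = -0.6Δ₀ = -0.6 × 9325 = -5595 cm⁻¹.
Tetrahedral e² t₂² gives -0.4Δₜ = -0.4 × (4/9) × 9325 = -1658 cm⁻¹.
OSPE = CFSE(oct) − CFSE(tet) = -5595 − (-1658) = -3937 cm⁻¹.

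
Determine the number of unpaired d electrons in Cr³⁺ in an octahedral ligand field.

3

Cr sits in group 6; removing 3 electrons leaves Cr³⁺ with 6 − 3 = 3 d electrons.
Configuration: t2g^3 e_g^0, giving 3 unpaired electrons.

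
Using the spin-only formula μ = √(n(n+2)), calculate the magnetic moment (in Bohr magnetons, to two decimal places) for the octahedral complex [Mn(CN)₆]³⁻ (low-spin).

Each CN⁻ contributes -1; 6 × (-1) = -6. With overall charge -3, Mn is in the +3 oxidation state.
Mn³⁺: group 7, so d-count = 7 − 3 = 4.
Configuration: t₂g⁴ eg⁰ → 2 unpaired electrons.
μ(spin-only) = √[2(2+2)] = √8 ≈ 2.83 Bohr magnetons.

2.83 Bohr magnetons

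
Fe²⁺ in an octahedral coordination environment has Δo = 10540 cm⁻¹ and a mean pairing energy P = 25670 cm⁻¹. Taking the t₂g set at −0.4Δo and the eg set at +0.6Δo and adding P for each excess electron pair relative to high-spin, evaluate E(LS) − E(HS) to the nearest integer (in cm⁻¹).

Fe sits in group 8; removing 2 electrons leaves Fe²⁺ with 8 − 2 = 6 d electrons.
In the high-spin limit (t₂g⁴ eg²) the orbital term is -0.4Δo = -4216 cm⁻¹, with no excess pairing.
Low-spin t₂g⁶ eg⁰ gives -2.4Δo = -25296 cm⁻¹, but forming 2 extra pairs costs 2P = 51340 cm⁻¹, so E(LS) = -25296 + 51340 = 26044 cm⁻¹.
Thus E(LS) − E(HS) = 30260 cm⁻¹.

30260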